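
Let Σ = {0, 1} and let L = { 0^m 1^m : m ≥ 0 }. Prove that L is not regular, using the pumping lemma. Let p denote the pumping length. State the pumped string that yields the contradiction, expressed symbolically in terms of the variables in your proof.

Toward a contradiction, assume L is regular with pumping length p.
Choose w = 0^p 1^p, which is in L with |w| = 2p ≥ p.
By the pumping lemma, w = xyz with |xy| ≤ p and |y| ≥ 1.
Because |xy| ≤ p and w begins with p copies of 0, we have y = 0^k with 1 ≤ k ≤ p.
Pump with i = 2: xy^2z = 0^{p+k} 1^p. For this to lie in L we would need p = p+k, which forces k = 0. But k ≥ 1, so xy^2z ∉ L.
This contradicts the pumping lemma, so L is not regular.

0^{p+k} 1^p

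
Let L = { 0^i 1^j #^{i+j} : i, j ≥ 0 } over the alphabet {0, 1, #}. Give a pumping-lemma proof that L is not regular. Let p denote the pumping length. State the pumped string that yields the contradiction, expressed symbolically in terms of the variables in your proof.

Suppose for contradiction that L is regular, and let p be the pumping length.
Take w = 0^p 1^p #^{2p} ∈ L (with i=j=p, i+j=2p), |w| = 4p ≥ p.
Write w = xyz as guaranteed by the lemma, with |xy| ≤ p and y is nonempty.
Because |xy| ≤ p and w begins with p copies of 0, we have y = 0^k with 1 ≤ k ≤ p.
Consider xy^2z = 0^{p+k} 1^p #^{2p}. Now the 0- and 1-counts sum to 2p+k, but the #-count is 2p ≠ 2p+k. So xy^2z ∉ L.
This contradicts the pumping lemma, so L is not regular.

0^{p+k} 1^p #^{2p}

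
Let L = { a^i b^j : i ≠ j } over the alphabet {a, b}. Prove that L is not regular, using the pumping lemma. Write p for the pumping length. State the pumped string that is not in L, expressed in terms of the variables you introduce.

a^{p+p!} b^{p+p!}

Suppose for contradiction that L is regular, and let p be the pumping length.
Choose w = a^p b^{p+p!}. Since p ≠ p+p!, w ∈ L; and |w| ≥ p.
The pumping lemma gives a decomposition w = xyz where |xy| ≤ p and y is nonempty.
Since the first p symbols of w are all a's and |xy| ≤ p, y lies entirely in the leading a-block: y = a^k for some k with 1 ≤ k ≤ p.
Since 1 ≤ k ≤ p, k divides p!; set t = 1 + p!/k. Then xy^t z has p + (p!/k)·k = p + p! copies of a. Now the a-count equals the b-count, so i ≠ j fails. So xy^t z = a^{p+p!} b^{p+p!} ∉ L.
This is a contradiction; hence L is not regular.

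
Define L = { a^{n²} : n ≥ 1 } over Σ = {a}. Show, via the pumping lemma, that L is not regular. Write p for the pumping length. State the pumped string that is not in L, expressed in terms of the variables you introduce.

a^{p²+k}

Assume L is regular; let p be its pumping constant.
Take w = a^{p²} ∈ L with |w| = p² ≥ p.
The pumping lemma gives a decomposition w = xyz where |xy| ≤ p and |y| > 0.
Then y = a^k for some k with 1 ≤ k ≤ p.
Pump with i = 2: xy^2z = a^{p²+k}. Since 1 ≤ k ≤ p, p² < p²+k ≤ p²+p < (p+1)², so p²+k lies strictly between consecutive squares and is not a perfect square. So xy^2z ∉ L.
Contradiction. Therefore L is not regular.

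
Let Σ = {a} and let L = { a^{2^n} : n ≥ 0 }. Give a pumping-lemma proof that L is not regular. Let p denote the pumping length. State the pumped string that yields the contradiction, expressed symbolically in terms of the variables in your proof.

a^{2^p+k}

Suppose for contradiction that L is regular, and let p be the pumping length.
Take w = a^{2^p} ∈ L with |w| = 2^p ≥ p.
By the pumping lemma, w = xyz with |xy| ≤ p and |y| > 0.
Then y = a^k for some k with 1 ≤ k ≤ p.
Pump with i = 2: xy^2z = a^{2^p+k}. Since 1 ≤ k ≤ p < 2^p, we have 2^p < 2^p+k < 2^{p+1}, so 2^p+k is not a power of 2. So xy^2z ∉ L.
This is a contradiction; hence L is not regular.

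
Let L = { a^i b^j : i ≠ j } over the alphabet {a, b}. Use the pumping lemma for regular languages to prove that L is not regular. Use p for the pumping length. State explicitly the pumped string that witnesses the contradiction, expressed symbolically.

Toward a contradiction, assume L is regular with pumping length p.
Choose w = a^p b^{p+p!}. Since p ≠ p+p!, w ∈ L; and |w| ≥ p.
The pumping lemma gives a decomposition w = xyz where |xy| ≤ p and |y| ≥ 1.
Because |xy| ≤ p and w begins with p copies of a, we have y = a^k with 1 ≤ k ≤ p.
Since 1 ≤ k ≤ p, k divides p!; set t = 1 + p!/k. Then xy^t z has p + (p!/k)·k = p + p! copies of a. Now the a-count equals the b-count, so i ≠ j fails. So xy^t z = a^{p+p!} b^{p+p!} ∉ L.
This contradicts the pumping lemma, so L is not regular.

a^{p+p!} b^{p+p!}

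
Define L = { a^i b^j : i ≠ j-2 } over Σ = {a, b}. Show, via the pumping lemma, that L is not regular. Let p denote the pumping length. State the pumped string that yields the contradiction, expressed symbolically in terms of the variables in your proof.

Toward a contradiction, assume L is regular with pumping length p.
Choose w = a^p b^{p+p!+2}. Since p ≠ (p+p!+2)-2 = p+p!, w ∈ L; and |w| ≥ p.
The pumping lemma gives a decomposition w = xyz where |xy| ≤ p and y is nonempty.
Since the first p symbols of w are all a's and |xy| ≤ p, y lies entirely in the leading a-block: y = a^k for some k with 1 ≤ k ≤ p.
Since 1 ≤ k ≤ p, k divides p!; set t = 1 + p!/k. Then xy^t z has p + (p!/k)·k = p + p! copies of a. Now the a-count is p+p! and (b-count)-2 = (p+p!+2)-2 = p+p!, so i ≠ j-2 fails. So xy^t z = a^{p+p!} b^{p+p!+2} ∉ L.
This contradicts the pumping lemma, so L is not regular.

a^{p+p!} b^{p+p!+2}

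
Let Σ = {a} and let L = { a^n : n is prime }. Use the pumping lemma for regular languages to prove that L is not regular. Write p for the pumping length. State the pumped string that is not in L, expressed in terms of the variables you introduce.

a^{q(1+k)}

Assume L is regular; let p be its pumping constant.
Let q be a prime with q ≥ p+2 (infinitely many primes exist), and take w = a^q ∈ L with |w| = q ≥ p.
Write w = xyz as guaranteed by the lemma, with |xy| ≤ p and y is nonempty.
Then y = a^k for some k with 1 ≤ k ≤ p.
Since 1 ≤ k ≤ p, |xz| = q-k. Pump with i = q+1: |xy^{q+1}z| = (q-k)+(q+1)k = q+qk = q(1+k), which is composite (both factors ≥ 2). So xy^{q+1}z = a^{q(1+k)} ∉ L.
This contradicts the pumping lemma, so L is not regular.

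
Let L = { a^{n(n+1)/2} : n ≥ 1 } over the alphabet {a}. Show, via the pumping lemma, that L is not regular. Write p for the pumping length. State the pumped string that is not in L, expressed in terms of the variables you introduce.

a^{p(p+1)/2+k}

Assume L is regular; let p be its pumping constant.
Take w = a^{p(p+1)/2} ∈ L with |w| = p(p+1)/2 ≥ p.
By the pumping lemma, w = xyz with |xy| ≤ p and |y| ≥ 1.
Then y = a^k for some k with 1 ≤ k ≤ p.
Pump with i = 2: xy^2z = a^{p(p+1)/2+k}. Since 1 ≤ k ≤ p, p(p+1)/2 < p(p+1)/2+k ≤ p(p+1)/2+p < (p+1)(p+2)/2, so p(p+1)/2+k is strictly between consecutive triangular numbers. So xy^2z ∉ L.
This is a contradiction; hence L is not regular.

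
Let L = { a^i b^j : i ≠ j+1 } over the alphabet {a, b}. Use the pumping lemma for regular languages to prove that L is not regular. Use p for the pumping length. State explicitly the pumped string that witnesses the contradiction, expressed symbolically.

Assume L is regular; let p be its pumping constant.
Choose w = a^p b^{p+p!-1}. Since p ≠ (p+p!-1)+1 = p+p!, w ∈ L; and |w| ≥ p.
The pumping lemma gives a decomposition w = xyz where |xy| ≤ p and y is nonempty.
Because |xy| ≤ p and w begins with p copies of a, we have y = a^k with 1 ≤ k ≤ p.
Since 1 ≤ k ≤ p, k divides p!; set t = 1 + p!/k. Then xy^t z has p + (p!/k)·k = p + p! copies of a. Now the a-count is p+p! and (b-count)+1 = (p+p!-1)+1 = p+p!, so i ≠ j+1 fails. So xy^t z = a^{p+p!} b^{p+p!-1} ∉ L.
This is a contradiction; hence L is not regular.

a^{p+p!} b^{p+p!-1}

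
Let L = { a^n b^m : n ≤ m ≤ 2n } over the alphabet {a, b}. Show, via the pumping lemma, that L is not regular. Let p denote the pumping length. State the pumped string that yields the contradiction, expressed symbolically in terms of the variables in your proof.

a^{p+k} b^p

Assume L is regular; let p be its pumping constant.
Take w = a^p b^p ∈ L (since p ≤ p ≤ 2p), with |w| = 2p ≥ p.
Write w = xyz as guaranteed by the lemma, with |xy| ≤ p and |y| ≥ 1.
Since the first p symbols of w are all a's and |xy| ≤ p, y lies entirely in the leading a-block: y = a^k for some k with 1 ≤ k ≤ p.
Pump with i = 2: xy^2z = a^{p+k} b^p. Now n = p+k > p = m, so the condition n ≤ m fails. Thus xy^2z ∉ L.
This contradicts the pumping lemma, so L is not regular.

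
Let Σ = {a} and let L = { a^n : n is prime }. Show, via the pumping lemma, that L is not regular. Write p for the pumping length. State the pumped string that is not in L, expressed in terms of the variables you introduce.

a^{q(1+k)}

Assume L is regular. Let p be the pumping length given by the pumping lemma.
Let q be a prime with q ≥ p+2 (infinitely many primes exist), and take w = a^q ∈ L with |w| = q ≥ p.
By the pumping lemma, w = xyz with |xy| ≤ p and |y| > 0.
Then y = a^k for some k with 1 ≤ k ≤ p.
Since 1 ≤ k ≤ p, |xz| = q-k. Pump with i = q+1: |xy^{q+1}z| = (q-k)+(q+1)k = q+qk = q(1+k), which is composite (both factors ≥ 2). So xy^{q+1}z = a^{q(1+k)} ∉ L.
This is a contradiction; hence L is not regular.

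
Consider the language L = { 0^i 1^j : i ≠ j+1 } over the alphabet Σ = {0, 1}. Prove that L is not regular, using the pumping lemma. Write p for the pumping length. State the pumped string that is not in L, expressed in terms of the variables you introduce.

Toward a contradiction, assume L is regular with pumping length p.
Choose w = 0^p 1^{p+p!-1}. Since p ≠ (p+p!-1)+1 = p+p!, w ∈ L; and |w| ≥ p.
Write w = xyz as guaranteed by the lemma, with |xy| ≤ p and |y| > 0.
The first p characters of w are 0's, so xy (and hence y) consists only of 0's. Write y = 0^k, 1 ≤ k ≤ p.
Since 1 ≤ k ≤ p, k divides p!; set t = 1 + p!/k. Then xy^t z has p + (p!/k)·k = p + p! copies of 0. Now the 0-count is p+p! and (1-count)+1 = (p+p!-1)+1 = p+p!, so i ≠ j+1 fails. So xy^t z = 0^{p+p!} 1^{p+p!-1} ∉ L.
This contradicts the pumping lemma, so L is not regular.

0^{p+p!} 1^{p+p!-1}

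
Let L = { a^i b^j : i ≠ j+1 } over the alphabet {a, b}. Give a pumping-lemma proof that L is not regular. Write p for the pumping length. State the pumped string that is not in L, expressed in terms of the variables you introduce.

Assume L is regular; let p be its pumping constant.
Choose w = a^p b^{p+p!-1}. Since p ≠ (p+p!-1)+1 = p+p!, w ∈ L; and |w| ≥ p.
Write w = xyz as guaranteed by the lemma, with |xy| ≤ p and |y| > 0.
The first p characters of w are a's, so xy (and hence y) consists only of a's. Write y = a^k, 1 ≤ k ≤ p.
Since 1 ≤ k ≤ p, k divides p!; set t = 1 + p!/k. Then xy^t z has p + (p!/k)·k = p + p! copies of a. Now the a-count is p+p! and (b-count)+1 = (p+p!-1)+1 = p+p!, so i ≠ j+1 fails. So xy^t z = a^{p+p!} b^{p+p!-1} ∉ L.
This contradicts the pumping lemma, so L is not regular.

a^{p+p!} b^{p+p!-1}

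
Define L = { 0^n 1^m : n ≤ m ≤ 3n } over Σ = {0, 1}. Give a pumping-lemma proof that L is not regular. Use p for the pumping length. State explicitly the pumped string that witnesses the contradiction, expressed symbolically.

0^{p+k} 1^p

Assume L is regular. Let p be the pumping length given by the pumping lemma.
Take w = 0^p 1^p ∈ L (since p ≤ p ≤ 3p), with |w| = 2p ≥ p.
Write w = xyz as guaranteed by the lemma, with |xy| ≤ p and |y| > 0.
Because |xy| ≤ p and w begins with p copies of 0, we have y = 0^k with 1 ≤ k ≤ p.
Pump with i = 2: xy^2z = 0^{p+k} 1^p. Now n = p+k > p = m, so the condition n ≤ m fails. Thus xy^2z ∉ L.
This is a contradiction; hence L is not regular.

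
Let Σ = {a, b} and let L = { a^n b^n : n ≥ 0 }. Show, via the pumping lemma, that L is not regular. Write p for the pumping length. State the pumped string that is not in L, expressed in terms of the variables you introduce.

a^{p+k} b^p

Assume L is regular; let p be its pumping constant.
Let w = a^p b^p ∈ L; note |w| = 2p ≥ p.
The pumping lemma gives a decomposition w = xyz where |xy| ≤ p and |y| > 0.
Because |xy| ≤ p and w begins with p copies of a, we have y = a^k with 1 ≤ k ≤ p.
Pump with i = 2: xy^2z = a^{p+k} b^p. For this to lie in L we would need p = p+k, which forces k = 0. But k ≥ 1, so xy^2z ∉ L.
This contradicts the pumping lemma, so L is not regular.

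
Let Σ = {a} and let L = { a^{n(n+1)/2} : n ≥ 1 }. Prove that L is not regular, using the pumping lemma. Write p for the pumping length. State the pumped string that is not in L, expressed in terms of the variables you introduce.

a^{p(p+1)/2+k}

Assume L is regular. Let p be the pumping length given by the pumping lemma.
Take w = a^{p(p+1)/2} ∈ L with |w| = p(p+1)/2 ≥ p.
Write w = xyz as guaranteed by the lemma, with |xy| ≤ p and |y| ≥ 1.
Then y = a^k for some k with 1 ≤ k ≤ p.
Pump with i = 2: xy^2z = a^{p(p+1)/2+k}. Since 1 ≤ k ≤ p, p(p+1)/2 < p(p+1)/2+k ≤ p(p+1)/2+p < (p+1)(p+2)/2, so p(p+1)/2+k is strictly between consecutive triangular numbers. So xy^2z ∉ L.
This is a contradiction; hence L is not regular.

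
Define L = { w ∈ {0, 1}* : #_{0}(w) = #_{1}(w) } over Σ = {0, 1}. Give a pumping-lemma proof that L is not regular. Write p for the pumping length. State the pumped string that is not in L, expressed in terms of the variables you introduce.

0^{p+k} 1^p

Toward a contradiction, assume L is regular with pumping length p.
Choose w = 0^p 1^p ∈ L with |w| = 2p ≥ p.
Write w = xyz as guaranteed by the lemma, with |xy| ≤ p and |y| ≥ 1.
Since the first p symbols of w are all 0's and |xy| ≤ p, y lies entirely in the leading 0-block: y = 0^k for some k with 1 ≤ k ≤ p.
Pump with i = 2: xy^2z = 0^{p+k} 1^p has p+k occurrences of 0 but only p of 1. Since k ≥ 1 the counts differ, so xy^2z ∉ L.
This contradicts the pumping lemma, so L is not regular.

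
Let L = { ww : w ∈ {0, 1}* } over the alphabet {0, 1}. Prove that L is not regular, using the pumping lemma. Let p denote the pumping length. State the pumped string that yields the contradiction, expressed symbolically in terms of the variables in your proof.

0^{p+k} 1^p 0^p 1^p

Toward a contradiction, assume L is regular with pumping length p.
Take w = 0^p 1^p 0^p 1^p = uu where u = 0^p1^p; then w ∈ L and |w| = 4p ≥ p.
Write w = xyz as guaranteed by the lemma, with |xy| ≤ p and |y| > 0.
Because |xy| ≤ p and w begins with p copies of 0, we have y = 0^k with 1 ≤ k ≤ p.
Pump with i = 2: xy^2z = 0^{p+k} 1^p 0^p 1^p, of length 4p+k. Suppose this equals vv. The string starts with 0 and ends with 1, so v does too; thus the boundary between the two copies of v is a 1→0 transition. There is exactly one such transition, at position 2p+k, so |v| = 2p+k and |vv| = 4p+2k ≠ 4p+k since k ≥ 1. So xy^2z ∉ L.
This is a contradiction; hence L is not regular.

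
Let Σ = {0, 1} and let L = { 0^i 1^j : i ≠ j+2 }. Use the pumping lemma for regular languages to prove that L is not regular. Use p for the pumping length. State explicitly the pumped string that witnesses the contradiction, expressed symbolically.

0^{p+p!} 1^{p+p!-2}

Assume L is regular. Let p be the pumping length given by the pumping lemma.
Choose w = 0^p 1^{p+p!-2}. Since p ≠ (p+p!-2)+2 = p+p!, w ∈ L; and |w| ≥ p.
Write w = xyz as guaranteed by the lemma, with |xy| ≤ p and y is nonempty.
Since the first p symbols of w are all 0's and |xy| ≤ p, y lies entirely in the leading 0-block: y = 0^k for some k with 1 ≤ k ≤ p.
Since 1 ≤ k ≤ p, k divides p!; set t = 1 + p!/k. Then xy^t z has p + (p!/k)·k = p + p! copies of 0. Now the 0-count is p+p! and (1-count)+2 = (p+p!-2)+2 = p+p!, so i ≠ j+2 fails. So xy^t z = 0^{p+p!} 1^{p+p!-2} ∉ L.
This is a contradiction; hence L is not regular.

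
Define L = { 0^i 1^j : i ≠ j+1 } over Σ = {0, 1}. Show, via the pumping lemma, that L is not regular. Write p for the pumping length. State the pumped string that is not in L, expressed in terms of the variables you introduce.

Suppose for contradiction that L is regular, and let p be the pumping length.
Choose w = 0^p 1^{p+p!-1}. Since p ≠ (p+p!-1)+1 = p+p!, w ∈ L; and |w| ≥ p.
By the pumping lemma, w = xyz with |xy| ≤ p and |y| ≥ 1.
Because |xy| ≤ p and w begins with p copies of 0, we have y = 0^k with 1 ≤ k ≤ p.
Since 1 ≤ k ≤ p, k divides p!; set t = 1 + p!/k. Then xy^t z has p + (p!/k)·k = p + p! copies of 0. Now the 0-count is p+p! and (1-count)+1 = (p+p!-1)+1 = p+p!, so i ≠ j+1 fails. So xy^t z = 0^{p+p!} 1^{p+p!-1} ∉ L.
Contradiction. Therefore L is not regular.

0^{p+p!} 1^{p+p!-1}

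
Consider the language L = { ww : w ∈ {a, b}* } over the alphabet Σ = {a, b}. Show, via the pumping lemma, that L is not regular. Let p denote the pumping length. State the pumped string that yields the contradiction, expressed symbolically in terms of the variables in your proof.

a^{p+k} b^p a^p b^p

Toward a contradiction, assume L is regular with pumping length p.
Take w = a^p b^p a^p b^p = uu where u = a^pb^p; then w ∈ L and |w| = 4p ≥ p.
The pumping lemma gives a decomposition w = xyz where |xy| ≤ p and y is nonempty.
Because |xy| ≤ p and w begins with p copies of a, we have y = a^k with 1 ≤ k ≤ p.
Pump with i = 2: xy^2z = a^{p+k} b^p a^p b^p, of length 4p+k. Suppose this equals vv. The string starts with a and ends with b, so v does too; thus the boundary between the two copies of v is a b→a transition. There is exactly one such transition, at position 2p+k, so |v| = 2p+k and |vv| = 4p+2k ≠ 4p+k since k ≥ 1. So xy^2z ∉ L.
Contradiction. Therefore L is not regular.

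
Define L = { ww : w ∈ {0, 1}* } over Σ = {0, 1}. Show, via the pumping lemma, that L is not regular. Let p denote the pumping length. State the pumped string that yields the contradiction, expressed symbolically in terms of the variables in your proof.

0^{p+k} 1^p 0^p 1^p

Toward a contradiction, assume L is regular with pumping length p.
Take w = 0^p 1^p 0^p 1^p = uu where u = 0^p1^p; then w ∈ L and |w| = 4p ≥ p.
Write w = xyz as guaranteed by the lemma, with |xy| ≤ p and |y| ≥ 1.
The first p characters of w are 0's, so xy (and hence y) consists only of 0's. Write y = 0^k, 1 ≤ k ≤ p.
Pump with i = 2: xy^2z = 0^{p+k} 1^p 0^p 1^p, of length 4p+k. Suppose this equals vv. The string starts with 0 and ends with 1, so v does too; thus the boundary between the two copies of v is a 1→0 transition. There is exactly one such transition, at position 2p+k, so |v| = 2p+k and |vv| = 4p+2k ≠ 4p+k since k ≥ 1. So xy^2z ∉ L.
This contradicts the pumping lemma, so L is not regular.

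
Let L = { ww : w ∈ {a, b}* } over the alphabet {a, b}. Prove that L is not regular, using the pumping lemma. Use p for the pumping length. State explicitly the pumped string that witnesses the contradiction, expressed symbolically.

a^{p+k} b^p a^p b^p

Suppose for contradiction that L is regular, and let p be the pumping length.
Take w = a^p b^p a^p b^p = uu where u = a^pb^p; then w ∈ L and |w| = 4p ≥ p.
The pumping lemma gives a decomposition w = xyz where |xy| ≤ p and |y| > 0.
Since the first p symbols of w are all a's and |xy| ≤ p, y lies entirely in the leading a-block: y = a^k for some k with 1 ≤ k ≤ p.
Pump with i = 2: xy^2z = a^{p+k} b^p a^p b^p, of length 4p+k. Suppose this equals vv. The string starts with a and ends with b, so v does too; thus the boundary between the two copies of v is a b→a transition. There is exactly one such transition, at position 2p+k, so |v| = 2p+k and |vv| = 4p+2k ≠ 4p+k since k ≥ 1. So xy^2z ∉ L.
This is a contradiction; hence L is not regular.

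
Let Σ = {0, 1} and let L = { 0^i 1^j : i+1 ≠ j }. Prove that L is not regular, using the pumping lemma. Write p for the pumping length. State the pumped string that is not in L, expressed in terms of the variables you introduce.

Toward a contradiction, assume L is regular with pumping length p.
Choose w = 0^p 1^{p+p!+1}. Since p ≠ (p+p!+1)-1 = p+p!, w ∈ L; and |w| ≥ p.
Write w = xyz as guaranteed by the lemma, with |xy| ≤ p and |y| > 0.
Because |xy| ≤ p and w begins with p copies of 0, we have y = 0^k with 1 ≤ k ≤ p.
Since 1 ≤ k ≤ p, k divides p!; set t = 1 + p!/k. Then xy^t z has p + (p!/k)·k = p + p! copies of 0. Now the 0-count is p+p! and (1-count)-1 = (p+p!+1)-1 = p+p!, so i+1 ≠ j fails. So xy^t z = 0^{p+p!} 1^{p+p!+1} ∉ L.
Contradiction. Therefore L is not regular.

0^{p+p!} 1^{p+p!+1}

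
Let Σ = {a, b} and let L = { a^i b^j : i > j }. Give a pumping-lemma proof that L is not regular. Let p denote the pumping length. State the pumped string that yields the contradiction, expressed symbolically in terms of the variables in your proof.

Assume L is regular. Let p be the pumping length given by the pumping lemma.
Choose w = a^{p+1} b^p ∈ L, with |w| = 2p+1 ≥ p.
The pumping lemma gives a decomposition w = xyz where |xy| ≤ p and |y| ≥ 1.
Because |xy| ≤ p and w begins with p copies of a, we have y = a^k with 1 ≤ k ≤ p.
Consider xy^0z = xz = a^{p+1-k} b^p. Since k ≥ 1, the a-count p+1-k is at most p, so i > j fails; thus xz ∉ L.
This contradicts the pumping lemma, so L is not regular.

a^{p+1-k} b^p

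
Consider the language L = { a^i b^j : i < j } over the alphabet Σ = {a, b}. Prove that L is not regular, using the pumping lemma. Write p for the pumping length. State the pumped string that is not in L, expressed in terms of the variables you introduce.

a^{p+k} b^{p+1}

Suppose for contradiction that L is regular, and let p be the pumping length.
Choose w = a^p b^{p+1} ∈ L, with |w| = 2p+1 ≥ p.
By the pumping lemma, w = xyz with |xy| ≤ p and |y| > 0.
Since the first p symbols of w are all a's and |xy| ≤ p, y lies entirely in the leading a-block: y = a^k for some k with 1 ≤ k ≤ p.
Consider xy^2z = a^{p+k} b^{p+1}. Since k ≥ 1, the a-count p+k is at least p+1, so i < j fails; thus xy^2z ∉ L.
Contradiction. Therefore L is not regular.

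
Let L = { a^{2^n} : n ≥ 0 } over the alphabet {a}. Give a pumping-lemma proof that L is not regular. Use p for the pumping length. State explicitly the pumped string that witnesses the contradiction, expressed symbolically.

a^{2^p+k}

Suppose for contradiction that L is regular, and let p be the pumping length.
Take w = a^{2^p} ∈ L with |w| = 2^p ≥ p.
By the pumping lemma, w = xyz with |xy| ≤ p and |y| > 0.
Then y = a^k for some k with 1 ≤ k ≤ p.
Pump with i = 2: xy^2z = a^{2^p+k}. Since 1 ≤ k ≤ p < 2^p, we have 2^p < 2^p+k < 2^{p+1}, so 2^p+k is not a power of 2. So xy^2z ∉ L.
This contradicts the pumping lemma, so L is not regular.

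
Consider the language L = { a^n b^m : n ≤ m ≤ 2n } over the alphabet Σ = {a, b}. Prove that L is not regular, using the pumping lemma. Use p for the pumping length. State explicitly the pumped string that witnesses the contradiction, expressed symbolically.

Assume L is regular. Let p be the pumping length given by the pumping lemma.
Take w = a^p b^p ∈ L (since p ≤ p ≤ 2p), with |w| = 2p ≥ p.
The pumping lemma gives a decomposition w = xyz where |xy| ≤ p and |y| > 0.
Because |xy| ≤ p and w begins with p copies of a, we have y = a^k with 1 ≤ k ≤ p.
Pump with i = 2: xy^2z = a^{p+k} b^p. Now n = p+k > p = m, so the condition n ≤ m fails. Thus xy^2z ∉ L.
Contradiction. Therefore L is not regular.

a^{p+k} b^p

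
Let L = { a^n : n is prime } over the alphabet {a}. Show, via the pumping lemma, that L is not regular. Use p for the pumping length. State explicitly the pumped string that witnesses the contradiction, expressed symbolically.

Assume L is regular. Let p be the pumping length given by the pumping lemma.
Let q be a prime with q ≥ p+2 (infinitely many primes exist), and take w = a^q ∈ L with |w| = q ≥ p.
The pumping lemma gives a decomposition w = xyz where |xy| ≤ p and |y| ≥ 1.
Then y = a^k for some k with 1 ≤ k ≤ p.
Since 1 ≤ k ≤ p, |xz| = q-k. Pump with i = q+1: |xy^{q+1}z| = (q-k)+(q+1)k = q+qk = q(1+k), which is composite (both factors ≥ 2). So xy^{q+1}z = a^{q(1+k)} ∉ L.
This is a contradiction; hence L is not regular.

a^{q(1+k)}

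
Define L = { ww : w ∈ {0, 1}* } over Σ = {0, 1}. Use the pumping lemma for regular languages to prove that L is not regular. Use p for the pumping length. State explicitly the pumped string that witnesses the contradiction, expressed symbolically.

Assume L is regular; let p be its pumping constant.
Take w = 0^p 1^p 0^p 1^p = uu where u = 0^p1^p; then w ∈ L and |w| = 4p ≥ p.
The pumping lemma gives a decomposition w = xyz where |xy| ≤ p and y is nonempty.
Because |xy| ≤ p and w begins with p copies of 0, we have y = 0^k with 1 ≤ k ≤ p.
Pump with i = 2: xy^2z = 0^{p+k} 1^p 0^p 1^p, of length 4p+k. Suppose this equals vv. The string starts with 0 and ends with 1, so v does too; thus the boundary between the two copies of v is a 1→0 transition. There is exactly one such transition, at position 2p+k, so |v| = 2p+k and |vv| = 4p+2k ≠ 4p+k since k ≥ 1. So xy^2z ∉ L.
Contradiction. Therefore L is not regular.

0^{p+k} 1^p 0^p 1^p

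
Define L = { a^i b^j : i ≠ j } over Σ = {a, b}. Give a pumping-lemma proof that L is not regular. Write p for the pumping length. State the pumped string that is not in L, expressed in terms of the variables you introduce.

Assume L is regular. Let p be the pumping length given by the pumping lemma.
Choose w = a^p b^{p+p!}. Since p ≠ p+p!, w ∈ L; and |w| ≥ p.
Write w = xyz as guaranteed by the lemma, with |xy| ≤ p and |y| ≥ 1.
Because |xy| ≤ p and w begins with p copies of a, we have y = a^k with 1 ≤ k ≤ p.
Since 1 ≤ k ≤ p, k divides p!; set t = 1 + p!/k. Then xy^t z has p + (p!/k)·k = p + p! copies of a. Now the a-count equals the b-count, so i ≠ j fails. So xy^t z = a^{p+p!} b^{p+p!} ∉ L.
This contradicts the pumping lemma, so L is not regular.

a^{p+p!} b^{p+p!}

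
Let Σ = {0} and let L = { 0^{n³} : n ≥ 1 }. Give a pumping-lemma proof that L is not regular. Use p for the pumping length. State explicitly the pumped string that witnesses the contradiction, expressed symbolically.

0^{p³+k}

Assume L is regular; let p be its pumping constant.
Take w = 0^{p³} ∈ L with |w| = p³ ≥ p.
Write w = xyz as guaranteed by the lemma, with |xy| ≤ p and |y| > 0.
Then y = 0^k for some k with 1 ≤ k ≤ p.
Pump with i = 2: xy^2z = 0^{p³+k}. Since 1 ≤ k ≤ p, p³ < p³+k ≤ p³+p < p³+3p²+3p+1 = (p+1)³, so p³+k is not a perfect cube. So xy^2z ∉ L.
This contradicts the pumping lemma, so L is not regular.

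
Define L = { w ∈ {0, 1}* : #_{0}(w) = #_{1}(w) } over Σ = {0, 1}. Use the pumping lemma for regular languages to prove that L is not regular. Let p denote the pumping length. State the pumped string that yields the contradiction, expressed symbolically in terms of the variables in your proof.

Toward a contradiction, assume L is regular with pumping length p.
Choose w = 0^p 1^p ∈ L with |w| = 2p ≥ p.
Write w = xyz as guaranteed by the lemma, with |xy| ≤ p and |y| > 0.
Because |xy| ≤ p and w begins with p copies of 0, we have y = 0^k with 1 ≤ k ≤ p.
Pump with i = 2: xy^2z = 0^{p+k} 1^p has p+k occurrences of 0 but only p of 1. Since k ≥ 1 the counts differ, so xy^2z ∉ L.
This contradicts the pumping lemma, so L is not regular.

0^{p+k} 1^p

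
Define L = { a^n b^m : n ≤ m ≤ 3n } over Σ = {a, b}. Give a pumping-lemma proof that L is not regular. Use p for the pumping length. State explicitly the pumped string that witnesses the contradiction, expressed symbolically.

a^{p+k} b^p

Toward a contradiction, assume L is regular with pumping length p.
Take w = a^p b^p ∈ L (since p ≤ p ≤ 3p), with |w| = 2p ≥ p.
Write w = xyz as guaranteed by the lemma, with |xy| ≤ p and |y| > 0.
The first p characters of w are a's, so xy (and hence y) consists only of a's. Write y = a^k, 1 ≤ k ≤ p.
Pump with i = 2: xy^2z = a^{p+k} b^p. Now n = p+k > p = m, so the condition n ≤ m fails. Thus xy^2z ∉ L.
Contradiction. Therefore L is not regular.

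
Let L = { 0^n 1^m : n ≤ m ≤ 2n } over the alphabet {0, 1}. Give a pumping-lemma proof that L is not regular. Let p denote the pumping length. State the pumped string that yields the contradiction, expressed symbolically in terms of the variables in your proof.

0^{p+k} 1^p

Assume L is regular; let p be its pumping constant.
Take w = 0^p 1^p ∈ L (since p ≤ p ≤ 2p), with |w| = 2p ≥ p.
The pumping lemma gives a decomposition w = xyz where |xy| ≤ p and |y| ≥ 1.
Since the first p symbols of w are all 0's and |xy| ≤ p, y lies entirely in the leading 0-block: y = 0^k for some k with 1 ≤ k ≤ p.
Pump with i = 2: xy^2z = 0^{p+k} 1^p. Now n = p+k > p = m, so the condition n ≤ m fails. Thus xy^2z ∉ L.
Contradiction. Therefore L is not regular.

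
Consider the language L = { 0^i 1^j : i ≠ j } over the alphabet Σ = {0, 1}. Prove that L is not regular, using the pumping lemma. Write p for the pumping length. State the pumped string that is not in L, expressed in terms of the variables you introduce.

0^{p+p!} 1^{p+p!}

Assume L is regular; let p be its pumping constant.
Choose w = 0^p 1^{p+p!}. Since p ≠ p+p!, w ∈ L; and |w| ≥ p.
Write w = xyz as guaranteed by the lemma, with |xy| ≤ p and |y| ≥ 1.
Since the first p symbols of w are all 0's and |xy| ≤ p, y lies entirely in the leading 0-block: y = 0^k for some k with 1 ≤ k ≤ p.
Since 1 ≤ k ≤ p, k divides p!; set t = 1 + p!/k. Then xy^t z has p + (p!/k)·k = p + p! copies of 0. Now the 0-count equals the 1-count, so i ≠ j fails. So xy^t z = 0^{p+p!} 1^{p+p!} ∉ L.
This is a contradiction; hence L is not regular.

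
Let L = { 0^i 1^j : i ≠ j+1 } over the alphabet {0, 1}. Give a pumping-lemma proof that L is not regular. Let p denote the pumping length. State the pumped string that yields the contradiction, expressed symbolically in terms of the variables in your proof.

Assume L is regular; let p be its pumping constant.
Choose w = 0^p 1^{p+p!-1}. Since p ≠ (p+p!-1)+1 = p+p!, w ∈ L; and |w| ≥ p.
Write w = xyz as guaranteed by the lemma, with |xy| ≤ p and y is nonempty.
The first p characters of w are 0's, so xy (and hence y) consists only of 0's. Write y = 0^k, 1 ≤ k ≤ p.
Since 1 ≤ k ≤ p, k divides p!; set t = 1 + p!/k. Then xy^t z has p + (p!/k)·k = p + p! copies of 0. Now the 0-count is p+p! and (1-count)+1 = (p+p!-1)+1 = p+p!, so i ≠ j+1 fails. So xy^t z = 0^{p+p!} 1^{p+p!-1} ∉ L.
This contradicts the pumping lemma, so L is not regular.

0^{p+p!} 1^{p+p!-1}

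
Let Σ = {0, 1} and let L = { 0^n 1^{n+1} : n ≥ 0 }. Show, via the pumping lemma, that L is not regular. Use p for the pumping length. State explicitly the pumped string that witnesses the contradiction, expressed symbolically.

0^{p+k} 1^{p+1}

Assume L is regular. Let p be the pumping length given by the pumping lemma.
Take w = 0^p 1^{p+1}. Then w ∈ L and |w| = 2p+1 ≥ p.
By the pumping lemma, w = xyz with |xy| ≤ p and |y| > 0.
Because |xy| ≤ p and w begins with p copies of 0, we have y = 0^k with 1 ≤ k ≤ p.
Pump with i = 2: xy^2z = 0^{p+k} 1^{p+1}. For this to lie in L we would need p+1 = (p+k)+1, which forces k = 0. But k ≥ 1, so xy^2z ∉ L.
This contradicts the pumping lemma, so L is not regular.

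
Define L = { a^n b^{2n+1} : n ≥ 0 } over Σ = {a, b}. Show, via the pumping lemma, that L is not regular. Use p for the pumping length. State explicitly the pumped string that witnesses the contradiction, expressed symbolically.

a^{p+k} b^{2p+1}

Suppose for contradiction that L is regular, and let p be the pumping length.
Take w = a^p b^{2p+1}. Then w ∈ L and |w| = 3p+1 ≥ p.
Write w = xyz as guaranteed by the lemma, with |xy| ≤ p and |y| > 0.
Because |xy| ≤ p and w begins with p copies of a, we have y = a^k with 1 ≤ k ≤ p.
Pump with i = 2: xy^2z = a^{p+k} b^{2p+1}. For this to lie in L we would need 2p+1 = 2(p+k)+1, which forces k = 0. But k ≥ 1, so xy^2z ∉ L.
Contradiction. Therefore L is not regular.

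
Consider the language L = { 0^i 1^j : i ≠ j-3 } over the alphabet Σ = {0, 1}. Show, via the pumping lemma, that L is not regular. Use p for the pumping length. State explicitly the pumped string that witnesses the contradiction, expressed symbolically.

0^{p+p!} 1^{p+p!+3}

Suppose for contradiction that L is regular, and let p be the pumping length.
Choose w = 0^p 1^{p+p!+3}. Since p ≠ (p+p!+3)-3 = p+p!, w ∈ L; and |w| ≥ p.
Write w = xyz as guaranteed by the lemma, with |xy| ≤ p and y is nonempty.
Because |xy| ≤ p and w begins with p copies of 0, we have y = 0^k with 1 ≤ k ≤ p.
Since 1 ≤ k ≤ p, k divides p!; set t = 1 + p!/k. Then xy^t z has p + (p!/k)·k = p + p! copies of 0. Now the 0-count is p+p! and (1-count)-3 = (p+p!+3)-3 = p+p!, so i ≠ j-3 fails. So xy^t z = 0^{p+p!} 1^{p+p!+3} ∉ L.
This contradicts the pumping lemma, so L is not regular.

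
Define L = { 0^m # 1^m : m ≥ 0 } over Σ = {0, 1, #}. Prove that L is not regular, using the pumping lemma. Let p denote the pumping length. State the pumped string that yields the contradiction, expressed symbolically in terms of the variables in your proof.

Suppose for contradiction that L is regular, and let p be the pumping length.
Take w = 0^p # 1^p ∈ L with |w| = 2p+1 ≥ p.
By the pumping lemma, w = xyz with |xy| ≤ p and |y| ≥ 1.
Because |xy| ≤ p and w begins with p copies of 0, we have y = 0^k with 1 ≤ k ≤ p.
Pump with i = 2: xy^2z = 0^{p+k} # 1^p, which would require p+k = p. But k ≥ 1, so xy^2z ∉ L.
This is a contradiction; hence L is not regular.

0^{p+k} # 1^p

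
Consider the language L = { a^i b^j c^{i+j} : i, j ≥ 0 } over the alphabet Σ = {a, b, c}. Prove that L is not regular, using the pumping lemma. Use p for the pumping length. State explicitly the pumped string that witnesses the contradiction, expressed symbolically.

a^{p+k} b^p c^{2p}

Assume L is regular; let p be its pumping constant.
Take w = a^p b^p c^{2p} ∈ L (with i=j=p, i+j=2p), |w| = 4p ≥ p.
By the pumping lemma, w = xyz with |xy| ≤ p and |y| ≥ 1.
The first p characters of w are a's, so xy (and hence y) consists only of a's. Write y = a^k, 1 ≤ k ≤ p.
Consider xy^2z = a^{p+k} b^p c^{2p}. Now the a- and b-counts sum to 2p+k, but the c-count is 2p ≠ 2p+k. So xy^2z ∉ L.
Contradiction. Therefore L is not regular.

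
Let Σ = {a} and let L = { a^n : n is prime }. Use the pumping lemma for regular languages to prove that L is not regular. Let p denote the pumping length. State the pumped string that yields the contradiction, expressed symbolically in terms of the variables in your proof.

a^{q(1+k)}

Toward a contradiction, assume L is regular with pumping length p.
Let q be a prime with q ≥ p+2 (infinitely many primes exist), and take w = a^q ∈ L with |w| = q ≥ p.
Write w = xyz as guaranteed by the lemma, with |xy| ≤ p and |y| ≥ 1.
Then y = a^k for some k with 1 ≤ k ≤ p.
Since 1 ≤ k ≤ p, |xz| = q-k. Pump with i = q+1: |xy^{q+1}z| = (q-k)+(q+1)k = q+qk = q(1+k), which is composite (both factors ≥ 2). So xy^{q+1}z = a^{q(1+k)} ∉ L.
This is a contradiction; hence L is not regular.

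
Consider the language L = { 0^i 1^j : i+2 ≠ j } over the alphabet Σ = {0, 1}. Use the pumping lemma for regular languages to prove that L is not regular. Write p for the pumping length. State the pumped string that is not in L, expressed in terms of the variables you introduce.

Toward a contradiction, assume L is regular with pumping length p.
Choose w = 0^p 1^{p+p!+2}. Since p ≠ (p+p!+2)-2 = p+p!, w ∈ L; and |w| ≥ p.
The pumping lemma gives a decomposition w = xyz where |xy| ≤ p and |y| ≥ 1.
Since the first p symbols of w are all 0's and |xy| ≤ p, y lies entirely in the leading 0-block: y = 0^k for some k with 1 ≤ k ≤ p.
Since 1 ≤ k ≤ p, k divides p!; set t = 1 + p!/k. Then xy^t z has p + (p!/k)·k = p + p! copies of 0. Now the 0-count is p+p! and (1-count)-2 = (p+p!+2)-2 = p+p!, so i+2 ≠ j fails. So xy^t z = 0^{p+p!} 1^{p+p!+2} ∉ L.
This is a contradiction; hence L is not regular.

0^{p+p!} 1^{p+p!+2}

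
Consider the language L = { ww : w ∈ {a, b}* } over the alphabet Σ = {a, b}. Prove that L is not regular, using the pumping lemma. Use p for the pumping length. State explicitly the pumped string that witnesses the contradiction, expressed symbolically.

a^{p+k} b^p a^p b^p

Assume L is regular. Let p be the pumping length given by the pumping lemma.
Take w = a^p b^p a^p b^p = uu where u = a^pb^p; then w ∈ L and |w| = 4p ≥ p.
By the pumping lemma, w = xyz with |xy| ≤ p and |y| ≥ 1.
The first p characters of w are a's, so xy (and hence y) consists only of a's. Write y = a^k, 1 ≤ k ≤ p.
Pump with i = 2: xy^2z = a^{p+k} b^p a^p b^p, of length 4p+k. Suppose this equals vv. The string starts with a and ends with b, so v does too; thus the boundary between the two copies of v is a b→a transition. There is exactly one such transition, at position 2p+k, so |v| = 2p+k and |vv| = 4p+2k ≠ 4p+k since k ≥ 1. So xy^2z ∉ L.
This contradicts the pumping lemma, so L is not regular.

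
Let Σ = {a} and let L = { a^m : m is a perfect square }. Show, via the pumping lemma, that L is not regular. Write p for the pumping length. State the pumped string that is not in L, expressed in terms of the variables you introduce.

a^{p²+k}

Suppose for contradiction that L is regular, and let p be the pumping length.
Take w = a^{p²} ∈ L with |w| = p² ≥ p.
The pumping lemma gives a decomposition w = xyz where |xy| ≤ p and y is nonempty.
Then y = a^k for some k with 1 ≤ k ≤ p.
Pump with i = 2: xy^2z = a^{p²+k}. Since 1 ≤ k ≤ p, p² < p²+k ≤ p²+p < (p+1)², so p²+k lies strictly between consecutive squares and is not a perfect square. So xy^2z ∉ L.
This contradicts the pumping lemma, so L is not regular.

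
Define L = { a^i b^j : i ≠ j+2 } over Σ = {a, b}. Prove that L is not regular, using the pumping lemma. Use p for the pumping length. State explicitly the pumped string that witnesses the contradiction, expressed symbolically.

a^{p+p!} b^{p+p!-2}

Toward a contradiction, assume L is regular with pumping length p.
Choose w = a^p b^{p+p!-2}. Since p ≠ (p+p!-2)+2 = p+p!, w ∈ L; and |w| ≥ p.
Write w = xyz as guaranteed by the lemma, with |xy| ≤ p and y is nonempty.
Because |xy| ≤ p and w begins with p copies of a, we have y = a^k with 1 ≤ k ≤ p.
Since 1 ≤ k ≤ p, k divides p!; set t = 1 + p!/k. Then xy^t z has p + (p!/k)·k = p + p! copies of a. Now the a-count is p+p! and (b-count)+2 = (p+p!-2)+2 = p+p!, so i ≠ j+2 fails. So xy^t z = a^{p+p!} b^{p+p!-2} ∉ L.
Contradiction. Therefore L is not regular.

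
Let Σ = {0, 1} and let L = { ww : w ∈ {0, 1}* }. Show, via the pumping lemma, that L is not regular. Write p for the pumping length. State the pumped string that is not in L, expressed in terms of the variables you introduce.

Toward a contradiction, assume L is regular with pumping length p.
Take w = 0^p 1^p 0^p 1^p = uu where u = 0^p1^p; then w ∈ L and |w| = 4p ≥ p.
By the pumping lemma, w = xyz with |xy| ≤ p and |y| > 0.
Because |xy| ≤ p and w begins with p copies of 0, we have y = 0^k with 1 ≤ k ≤ p.
Pump with i = 2: xy^2z = 0^{p+k} 1^p 0^p 1^p, of length 4p+k. Suppose this equals vv. The string starts with 0 and ends with 1, so v does too; thus the boundary between the two copies of v is a 1→0 transition. There is exactly one such transition, at position 2p+k, so |v| = 2p+k and |vv| = 4p+2k ≠ 4p+k since k ≥ 1. So xy^2z ∉ L.
Contradiction. Therefore L is not regular.

0^{p+k} 1^p 0^p 1^p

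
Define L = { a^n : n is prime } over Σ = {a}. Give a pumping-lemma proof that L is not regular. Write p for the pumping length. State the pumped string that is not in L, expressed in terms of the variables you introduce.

Assume L is regular; let p be its pumping constant.
Let q be a prime with q ≥ p+2 (infinitely many primes exist), and take w = a^q ∈ L with |w| = q ≥ p.
Write w = xyz as guaranteed by the lemma, with |xy| ≤ p and y is nonempty.
Then y = a^k for some k with 1 ≤ k ≤ p.
Since 1 ≤ k ≤ p, |xz| = q-k. Pump with i = q+1: |xy^{q+1}z| = (q-k)+(q+1)k = q+qk = q(1+k), which is composite (both factors ≥ 2). So xy^{q+1}z = a^{q(1+k)} ∉ L.
Contradiction. Therefore L is not regular.

a^{q(1+k)}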